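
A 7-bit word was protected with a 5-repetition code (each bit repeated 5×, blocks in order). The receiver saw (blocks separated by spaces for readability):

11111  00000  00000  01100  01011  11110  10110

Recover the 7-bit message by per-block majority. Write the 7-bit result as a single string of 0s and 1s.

1000111

Block 1 (11111): 5 ones → 1
Block 2 (00000): 0 ones → 0
Block 3 (00000): 0 ones → 0
Block 4 (01100): 2 ones → 0
Block 5 (01011): 3 ones → 1
Block 6 (11110): 4 ones → 1
Block 7 (10110): 3 ones → 1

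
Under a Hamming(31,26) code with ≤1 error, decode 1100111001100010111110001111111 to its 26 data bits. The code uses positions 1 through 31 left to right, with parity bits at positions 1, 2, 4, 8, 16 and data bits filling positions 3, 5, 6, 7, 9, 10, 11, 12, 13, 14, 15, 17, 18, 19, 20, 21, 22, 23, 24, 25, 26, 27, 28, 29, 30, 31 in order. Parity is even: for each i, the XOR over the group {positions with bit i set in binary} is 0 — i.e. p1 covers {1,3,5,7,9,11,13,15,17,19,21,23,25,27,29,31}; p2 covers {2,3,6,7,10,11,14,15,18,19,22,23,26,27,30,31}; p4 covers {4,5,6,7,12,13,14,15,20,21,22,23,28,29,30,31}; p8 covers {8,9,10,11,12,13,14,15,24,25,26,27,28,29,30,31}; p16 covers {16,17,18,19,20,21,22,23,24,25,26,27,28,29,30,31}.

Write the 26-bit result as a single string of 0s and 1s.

01110110001111110001111111

s1 (pos 1,3,5,7,9,11,13,15,17,19,21,23,25,27,29,31): 1⊕0⊕1⊕1⊕0⊕1⊕0⊕1⊕1⊕1⊕1⊕0⊕1⊕1⊕1⊕1 = 0
s2 (pos 2,3,6,7,10,11,14,15,18,19,22,23,26,27,30,31): 1⊕0⊕1⊕1⊕1⊕1⊕0⊕1⊕1⊕1⊕0⊕0⊕1⊕1⊕1⊕1 = 0
s4 (pos 4,5,6,7,12,13,14,15,20,21,22,23,28,29,30,31): 0⊕1⊕1⊕1⊕0⊕0⊕0⊕1⊕1⊕1⊕0⊕0⊕1⊕1⊕1⊕1 = 0
s8 (pos 8,9,10,11,12,13,14,15,24,25,26,27,28,29,30,31): 0⊕0⊕1⊕1⊕0⊕0⊕0⊕1⊕0⊕1⊕1⊕1⊕1⊕1⊕1⊕1 = 0
s16 (pos 16,17,18,19,20,21,22,23,24,25,26,27,28,29,30,31): 0⊕1⊕1⊕1⊕1⊕1⊕0⊕0⊕0⊕1⊕1⊕1⊕1⊕1⊕1⊕1 = 0
Syndrome s16…s1 = 00000 → no error.
Read data bits from positions 3,5,6,7,9,10,11,12,13,14,15,17,18,19,20,21,22,23,24,25,26,27,28,29,30,31: 01110110001111110001111111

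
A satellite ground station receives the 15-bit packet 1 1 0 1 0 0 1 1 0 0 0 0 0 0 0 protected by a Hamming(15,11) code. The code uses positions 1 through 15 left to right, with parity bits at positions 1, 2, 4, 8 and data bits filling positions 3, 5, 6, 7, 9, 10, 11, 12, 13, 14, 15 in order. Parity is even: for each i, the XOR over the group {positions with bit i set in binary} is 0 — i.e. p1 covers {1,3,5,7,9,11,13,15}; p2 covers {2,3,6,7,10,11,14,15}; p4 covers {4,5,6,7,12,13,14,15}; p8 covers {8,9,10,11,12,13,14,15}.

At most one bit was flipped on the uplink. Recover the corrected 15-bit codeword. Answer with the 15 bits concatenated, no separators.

s1 (pos 1,3,5,7,9,11,13,15): 1⊕0⊕0⊕1⊕0⊕0⊕0⊕0 = 0
s2 (pos 2,3,6,7,10,11,14,15): 1⊕0⊕0⊕1⊕0⊕0⊕0⊕0 = 0
s4 (pos 4,5,6,7,12,13,14,15): 1⊕0⊕0⊕1⊕0⊕0⊕0⊕0 = 0
s8 (pos 8,9,10,11,12,13,14,15): 1⊕0⊕0⊕0⊕0⊕0⊕0⊕0 = 1
Syndrome s8…s1 = 1000 → error at position 8.
Flip position 8: 110100110000000 → 110100100000000

110100100000000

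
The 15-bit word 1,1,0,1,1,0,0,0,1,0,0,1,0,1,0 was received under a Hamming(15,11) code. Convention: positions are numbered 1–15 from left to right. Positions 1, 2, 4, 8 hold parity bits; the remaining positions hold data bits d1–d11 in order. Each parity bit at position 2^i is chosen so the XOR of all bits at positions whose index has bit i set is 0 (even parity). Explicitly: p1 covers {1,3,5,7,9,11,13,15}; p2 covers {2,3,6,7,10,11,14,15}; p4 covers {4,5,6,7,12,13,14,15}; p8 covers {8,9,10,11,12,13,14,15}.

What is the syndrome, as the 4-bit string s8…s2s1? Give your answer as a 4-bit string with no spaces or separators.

1001

s1 (pos 1,3,5,7,9,11,13,15): 1⊕0⊕1⊕0⊕1⊕0⊕0⊕0 = 1
s2 (pos 2,3,6,7,10,11,14,15): 1⊕0⊕0⊕0⊕0⊕0⊕1⊕0 = 0
s4 (pos 4,5,6,7,12,13,14,15): 1⊕1⊕0⊕0⊕1⊕0⊕1⊕0 = 0
s8 (pos 8,9,10,11,12,13,14,15): 0⊕1⊕0⊕0⊕1⊕0⊕1⊕0 = 1
Syndrome s8…s1 = 1001 → error at position 9.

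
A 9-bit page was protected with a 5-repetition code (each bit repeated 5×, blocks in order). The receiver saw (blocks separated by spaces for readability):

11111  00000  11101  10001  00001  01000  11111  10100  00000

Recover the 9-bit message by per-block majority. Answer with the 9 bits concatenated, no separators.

101000100

Block 1 (11111): 5 ones → 1
Block 2 (00000): 0 ones → 0
Block 3 (11101): 4 ones → 1
Block 4 (10001): 2 ones → 0
Block 5 (00001): 1 one → 0
Block 6 (01000): 1 one → 0
Block 7 (11111): 5 ones → 1
Block 8 (10100): 2 ones → 0
Block 9 (00000): 0 ones → 0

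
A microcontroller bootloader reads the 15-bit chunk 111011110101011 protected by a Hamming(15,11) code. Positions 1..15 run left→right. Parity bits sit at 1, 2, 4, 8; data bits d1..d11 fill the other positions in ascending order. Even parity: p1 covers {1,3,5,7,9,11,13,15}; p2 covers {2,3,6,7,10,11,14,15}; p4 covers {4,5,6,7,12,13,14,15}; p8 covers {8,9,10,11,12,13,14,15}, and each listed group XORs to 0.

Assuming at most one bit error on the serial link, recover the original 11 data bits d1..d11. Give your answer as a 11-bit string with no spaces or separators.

s1 (pos 1,3,5,7,9,11,13,15): 1⊕1⊕1⊕1⊕0⊕0⊕0⊕1 = 1
s2 (pos 2,3,6,7,10,11,14,15): 1⊕1⊕1⊕1⊕1⊕0⊕1⊕1 = 1
s4 (pos 4,5,6,7,12,13,14,15): 0⊕1⊕1⊕1⊕1⊕0⊕1⊕1 = 0
s8 (pos 8,9,10,11,12,13,14,15): 1⊕0⊕1⊕0⊕1⊕0⊕1⊕1 = 1
Syndrome s8…s1 = 1011 → error at position 11.
Flip position 11: 111011110101011 → 111011110111011
Read data bits from positions 3,5,6,7,9,10,11,12,13,14,15: 11110111011

11110111011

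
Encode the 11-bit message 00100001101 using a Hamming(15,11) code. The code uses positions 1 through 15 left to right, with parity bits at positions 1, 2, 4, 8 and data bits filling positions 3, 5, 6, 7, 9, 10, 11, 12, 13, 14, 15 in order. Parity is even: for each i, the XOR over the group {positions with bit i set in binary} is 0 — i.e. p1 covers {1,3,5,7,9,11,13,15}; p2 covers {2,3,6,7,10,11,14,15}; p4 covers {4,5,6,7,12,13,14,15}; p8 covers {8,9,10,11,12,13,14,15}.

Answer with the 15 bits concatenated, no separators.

000001010001101

Place data at non-parity positions: p1 p2 0 p4 0 1 0 p8 0 0 0 1 1 0 1
p1 (pos 1,3,5,7,9,11,13,15): XOR of data positions = 0⊕0⊕0⊕0⊕0⊕1⊕1 = 0
p2 (pos 2,3,6,7,10,11,14,15): XOR of data positions = 0⊕1⊕0⊕0⊕0⊕0⊕1 = 0
p4 (pos 4,5,6,7,12,13,14,15): XOR of data positions = 0⊕1⊕0⊕1⊕1⊕0⊕1 = 0
p8 (pos 8,9,10,11,12,13,14,15): XOR of data positions = 0⊕0⊕0⊕1⊕1⊕0⊕1 = 1
Codeword: 000001010001101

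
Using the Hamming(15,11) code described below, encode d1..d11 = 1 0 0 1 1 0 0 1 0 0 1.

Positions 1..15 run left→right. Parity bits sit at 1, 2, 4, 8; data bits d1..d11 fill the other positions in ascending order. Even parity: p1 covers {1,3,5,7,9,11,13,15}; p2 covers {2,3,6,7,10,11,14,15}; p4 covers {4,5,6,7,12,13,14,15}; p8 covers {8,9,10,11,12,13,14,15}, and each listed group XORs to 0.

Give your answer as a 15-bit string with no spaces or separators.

011100111001001

Place data at non-parity positions: p1 p2 1 p4 0 0 1 p8 1 0 0 1 0 0 1
p1 (pos 1,3,5,7,9,11,13,15): XOR of data positions = 1⊕0⊕1⊕1⊕0⊕0⊕1 = 0
p2 (pos 2,3,6,7,10,11,14,15): XOR of data positions = 1⊕0⊕1⊕0⊕0⊕0⊕1 = 1
p4 (pos 4,5,6,7,12,13,14,15): XOR of data positions = 0⊕0⊕1⊕1⊕0⊕0⊕1 = 1
p8 (pos 8,9,10,11,12,13,14,15): XOR of data positions = 1⊕0⊕0⊕1⊕0⊕0⊕1 = 1
Codeword: 011100111001001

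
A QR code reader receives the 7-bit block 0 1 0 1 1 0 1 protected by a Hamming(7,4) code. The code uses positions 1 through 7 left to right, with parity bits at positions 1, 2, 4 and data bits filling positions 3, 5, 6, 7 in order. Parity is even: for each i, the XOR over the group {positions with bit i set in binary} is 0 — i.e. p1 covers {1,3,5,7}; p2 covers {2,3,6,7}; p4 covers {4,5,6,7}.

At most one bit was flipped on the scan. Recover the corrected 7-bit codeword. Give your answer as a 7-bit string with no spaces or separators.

s1 (pos 1,3,5,7): 0⊕0⊕1⊕1 = 0
s2 (pos 2,3,6,7): 1⊕0⊕0⊕1 = 0
s4 (pos 4,5,6,7): 1⊕1⊕0⊕1 = 1
Syndrome s4…s1 = 100 → error at position 4.
Flip position 4: 0101101 → 0100101

0100101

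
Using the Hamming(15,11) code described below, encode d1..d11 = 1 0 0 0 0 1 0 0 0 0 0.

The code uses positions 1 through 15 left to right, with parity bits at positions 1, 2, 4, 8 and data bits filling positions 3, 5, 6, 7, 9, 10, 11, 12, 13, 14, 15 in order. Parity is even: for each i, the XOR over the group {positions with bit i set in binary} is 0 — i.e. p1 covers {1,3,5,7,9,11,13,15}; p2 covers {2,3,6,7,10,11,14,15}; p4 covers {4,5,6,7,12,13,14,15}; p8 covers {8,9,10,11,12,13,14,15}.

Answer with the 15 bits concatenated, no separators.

101000010100000

Place data at non-parity positions: p1 p2 1 p4 0 0 0 p8 0 1 0 0 0 0 0
p1 (pos 1,3,5,7,9,11,13,15): XOR of data positions = 1⊕0⊕0⊕0⊕0⊕0⊕0 = 1
p2 (pos 2,3,6,7,10,11,14,15): XOR of data positions = 1⊕0⊕0⊕1⊕0⊕0⊕0 = 0
p4 (pos 4,5,6,7,12,13,14,15): XOR of data positions = 0⊕0⊕0⊕0⊕0⊕0⊕0 = 0
p8 (pos 8,9,10,11,12,13,14,15): XOR of data positions = 0⊕1⊕0⊕0⊕0⊕0⊕0 = 1
Codeword: 101000010100000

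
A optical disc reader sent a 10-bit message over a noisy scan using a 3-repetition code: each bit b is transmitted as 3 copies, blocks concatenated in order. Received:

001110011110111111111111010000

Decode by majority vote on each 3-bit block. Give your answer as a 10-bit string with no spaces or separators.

0111111100

Block 1 (001): 1 one → 0
Block 2 (110): 2 ones → 1
Block 3 (011): 2 ones → 1
Block 4 (110): 2 ones → 1
Block 5 (111): 3 ones → 1
Block 6 (111): 3 ones → 1
Block 7 (111): 3 ones → 1
Block 8 (111): 3 ones → 1
Block 9 (010): 1 one → 0
Block 10 (000): 0 ones → 0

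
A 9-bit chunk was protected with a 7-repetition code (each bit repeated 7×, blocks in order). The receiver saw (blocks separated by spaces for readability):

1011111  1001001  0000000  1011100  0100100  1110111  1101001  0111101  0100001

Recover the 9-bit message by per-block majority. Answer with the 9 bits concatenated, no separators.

100101110

Block 1 (1011111): 6 ones → 1
Block 2 (1001001): 3 ones → 0
Block 3 (0000000): 0 ones → 0
Block 4 (1011100): 4 ones → 1
Block 5 (0100100): 2 ones → 0
Block 6 (1110111): 6 ones → 1
Block 7 (1101001): 4 ones → 1
Block 8 (0111101): 5 ones → 1
Block 9 (0100001): 2 ones → 0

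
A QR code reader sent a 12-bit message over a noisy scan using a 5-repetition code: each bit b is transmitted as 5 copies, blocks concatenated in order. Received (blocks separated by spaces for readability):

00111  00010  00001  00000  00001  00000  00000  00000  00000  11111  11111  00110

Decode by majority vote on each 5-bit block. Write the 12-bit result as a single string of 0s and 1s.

100000000110

Block 1 (00111): 3 ones → 1
Block 2 (00010): 1 one → 0
Block 3 (00001): 1 one → 0
Block 4 (00000): 0 ones → 0
Block 5 (00001): 1 one → 0
Block 6 (00000): 0 ones → 0
Block 7 (00000): 0 ones → 0
Block 8 (00000): 0 ones → 0
Block 9 (00000): 0 ones → 0
Block 10 (11111): 5 ones → 1
Block 11 (11111): 5 ones → 1
Block 12 (00110): 2 ones → 0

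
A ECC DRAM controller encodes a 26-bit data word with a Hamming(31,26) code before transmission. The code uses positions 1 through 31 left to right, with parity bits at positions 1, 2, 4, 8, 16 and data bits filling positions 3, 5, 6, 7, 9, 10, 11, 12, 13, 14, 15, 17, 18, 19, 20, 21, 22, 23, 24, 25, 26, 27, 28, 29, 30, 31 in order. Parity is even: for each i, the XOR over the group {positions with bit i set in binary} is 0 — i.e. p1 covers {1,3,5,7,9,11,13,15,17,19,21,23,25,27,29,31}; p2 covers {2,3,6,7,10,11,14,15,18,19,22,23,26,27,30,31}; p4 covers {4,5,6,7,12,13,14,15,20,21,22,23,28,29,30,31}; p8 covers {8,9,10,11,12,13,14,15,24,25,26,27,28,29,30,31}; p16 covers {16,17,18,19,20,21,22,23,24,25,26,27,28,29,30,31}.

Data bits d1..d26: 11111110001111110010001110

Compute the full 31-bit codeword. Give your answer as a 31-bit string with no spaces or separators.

Place data at non-parity positions: p1 p2 1 p4 1 1 1 p8 1 1 1 0 0 0 1 p16 1 1 1 1 1 0 0 1 0 0 0 1 1 1 0
p1 (pos 1,3,5,7,9,11,13,15,17,19,21,23,25,27,29,31): XOR of data positions = 1⊕1⊕1⊕1⊕1⊕0⊕1⊕1⊕1⊕1⊕0⊕0⊕0⊕1⊕0 = 0
p2 (pos 2,3,6,7,10,11,14,15,18,19,22,23,26,27,30,31): XOR of data positions = 1⊕1⊕1⊕1⊕1⊕0⊕1⊕1⊕1⊕0⊕0⊕0⊕0⊕1⊕0 = 1
p4 (pos 4,5,6,7,12,13,14,15,20,21,22,23,28,29,30,31): XOR of data positions = 1⊕1⊕1⊕0⊕0⊕0⊕1⊕1⊕1⊕0⊕0⊕1⊕1⊕1⊕0 = 1
p8 (pos 8,9,10,11,12,13,14,15,24,25,26,27,28,29,30,31): XOR of data positions = 1⊕1⊕1⊕0⊕0⊕0⊕1⊕1⊕0⊕0⊕0⊕1⊕1⊕1⊕0 = 0
p16 (pos 16,17,18,19,20,21,22,23,24,25,26,27,28,29,30,31): XOR of data positions = 1⊕1⊕1⊕1⊕1⊕0⊕0⊕1⊕0⊕0⊕0⊕1⊕1⊕1⊕0 = 1
Codeword: 0111111011100011111110010001110

0111111011100011111110010001110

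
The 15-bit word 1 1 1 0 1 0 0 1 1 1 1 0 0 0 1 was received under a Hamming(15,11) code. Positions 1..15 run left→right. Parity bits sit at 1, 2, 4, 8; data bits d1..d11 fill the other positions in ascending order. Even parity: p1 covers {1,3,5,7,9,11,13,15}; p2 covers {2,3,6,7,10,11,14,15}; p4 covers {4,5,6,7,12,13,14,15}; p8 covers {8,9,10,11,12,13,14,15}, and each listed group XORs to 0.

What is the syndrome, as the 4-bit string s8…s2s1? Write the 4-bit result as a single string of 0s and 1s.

1010

s1 (pos 1,3,5,7,9,11,13,15): 1⊕1⊕1⊕0⊕1⊕1⊕0⊕1 = 0
s2 (pos 2,3,6,7,10,11,14,15): 1⊕1⊕0⊕0⊕1⊕1⊕0⊕1 = 1
s4 (pos 4,5,6,7,12,13,14,15): 0⊕1⊕0⊕0⊕0⊕0⊕0⊕1 = 0
s8 (pos 8,9,10,11,12,13,14,15): 1⊕1⊕1⊕1⊕0⊕0⊕0⊕1 = 1
Syndrome s8…s1 = 1010 → error at position 10.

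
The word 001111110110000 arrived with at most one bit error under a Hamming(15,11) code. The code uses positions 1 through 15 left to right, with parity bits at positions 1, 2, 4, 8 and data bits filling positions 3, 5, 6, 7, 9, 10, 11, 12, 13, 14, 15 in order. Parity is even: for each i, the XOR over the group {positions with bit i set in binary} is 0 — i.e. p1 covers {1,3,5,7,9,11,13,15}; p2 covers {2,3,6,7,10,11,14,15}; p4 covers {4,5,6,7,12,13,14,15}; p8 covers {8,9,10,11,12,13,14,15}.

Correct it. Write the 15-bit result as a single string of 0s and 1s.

s1 (pos 1,3,5,7,9,11,13,15): 0⊕1⊕1⊕1⊕0⊕1⊕0⊕0 = 0
s2 (pos 2,3,6,7,10,11,14,15): 0⊕1⊕1⊕1⊕1⊕1⊕0⊕0 = 1
s4 (pos 4,5,6,7,12,13,14,15): 1⊕1⊕1⊕1⊕0⊕0⊕0⊕0 = 0
s8 (pos 8,9,10,11,12,13,14,15): 1⊕0⊕1⊕1⊕0⊕0⊕0⊕0 = 1
Syndrome s8…s1 = 1010 → error at position 10.
Flip position 10: 001111110110000 → 001111110010000

001111110010000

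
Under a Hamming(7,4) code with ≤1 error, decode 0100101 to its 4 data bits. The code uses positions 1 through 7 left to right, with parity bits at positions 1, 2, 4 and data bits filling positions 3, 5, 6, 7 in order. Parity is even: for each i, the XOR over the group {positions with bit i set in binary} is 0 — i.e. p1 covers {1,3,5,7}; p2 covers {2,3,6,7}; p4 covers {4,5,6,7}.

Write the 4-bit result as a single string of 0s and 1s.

0101

s1 (pos 1,3,5,7): 0⊕0⊕1⊕1 = 0
s2 (pos 2,3,6,7): 1⊕0⊕0⊕1 = 0
s4 (pos 4,5,6,7): 0⊕1⊕0⊕1 = 0
Syndrome s4…s1 = 000 → no error.
Read data bits from positions 3,5,6,7: 0101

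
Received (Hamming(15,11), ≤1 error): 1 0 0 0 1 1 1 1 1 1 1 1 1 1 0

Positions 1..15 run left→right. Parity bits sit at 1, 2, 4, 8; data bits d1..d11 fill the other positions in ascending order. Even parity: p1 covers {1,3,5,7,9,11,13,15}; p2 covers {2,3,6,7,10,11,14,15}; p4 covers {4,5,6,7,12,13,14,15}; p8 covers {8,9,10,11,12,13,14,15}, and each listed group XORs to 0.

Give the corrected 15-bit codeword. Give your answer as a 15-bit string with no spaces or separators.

s1 (pos 1,3,5,7,9,11,13,15): 1⊕0⊕1⊕1⊕1⊕1⊕1⊕0 = 0
s2 (pos 2,3,6,7,10,11,14,15): 0⊕0⊕1⊕1⊕1⊕1⊕1⊕0 = 1
s4 (pos 4,5,6,7,12,13,14,15): 0⊕1⊕1⊕1⊕1⊕1⊕1⊕0 = 0
s8 (pos 8,9,10,11,12,13,14,15): 1⊕1⊕1⊕1⊕1⊕1⊕1⊕0 = 1
Syndrome s8…s1 = 1010 → error at position 10.
Flip position 10: 100011111111110 → 100011111011110

100011111011110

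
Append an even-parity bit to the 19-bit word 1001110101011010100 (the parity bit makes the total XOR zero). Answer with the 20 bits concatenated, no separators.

10011101010110101000

XOR of the 19 data bits: 1⊕0⊕0⊕1⊕1⊕1⊕0⊕1⊕0⊕1⊕0⊕1⊕1⊕0⊕1⊕0⊕1⊕0⊕0 = 0
Parity bit = 0 (so all 20 bits XOR to 0).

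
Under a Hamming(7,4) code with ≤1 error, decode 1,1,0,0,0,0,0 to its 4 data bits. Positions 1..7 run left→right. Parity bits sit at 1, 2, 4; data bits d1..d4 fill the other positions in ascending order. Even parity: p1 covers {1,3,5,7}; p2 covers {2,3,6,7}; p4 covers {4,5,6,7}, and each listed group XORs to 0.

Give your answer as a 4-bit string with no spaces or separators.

1000

s1 (pos 1,3,5,7): 1⊕0⊕0⊕0 = 1
s2 (pos 2,3,6,7): 1⊕0⊕0⊕0 = 1
s4 (pos 4,5,6,7): 0⊕0⊕0⊕0 = 0
Syndrome s4…s1 = 011 → error at position 3.
Flip position 3: 1100000 → 1110000
Read data bits from positions 3,5,6,7: 1000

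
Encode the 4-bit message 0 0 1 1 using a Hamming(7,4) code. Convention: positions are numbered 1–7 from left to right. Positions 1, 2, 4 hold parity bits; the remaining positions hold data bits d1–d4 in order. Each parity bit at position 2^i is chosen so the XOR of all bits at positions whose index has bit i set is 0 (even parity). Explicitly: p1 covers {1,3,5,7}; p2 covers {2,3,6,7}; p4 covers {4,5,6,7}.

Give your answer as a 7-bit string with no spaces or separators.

Place data at non-parity positions: p1 p2 0 p4 0 1 1
p1 (pos 1,3,5,7): XOR of data positions = 0⊕0⊕1 = 1
p2 (pos 2,3,6,7): XOR of data positions = 0⊕1⊕1 = 0
p4 (pos 4,5,6,7): XOR of data positions = 0⊕1⊕1 = 0
Codeword: 1000011

1000011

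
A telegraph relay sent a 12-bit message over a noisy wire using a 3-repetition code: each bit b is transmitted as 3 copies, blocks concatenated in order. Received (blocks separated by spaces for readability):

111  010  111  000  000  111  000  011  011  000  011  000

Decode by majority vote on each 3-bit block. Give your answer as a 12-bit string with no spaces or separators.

Block 1 (111): 3 ones → 1
Block 2 (010): 1 one → 0
Block 3 (111): 3 ones → 1
Block 4 (000): 0 ones → 0
Block 5 (000): 0 ones → 0
Block 6 (111): 3 ones → 1
Block 7 (000): 0 ones → 0
Block 8 (011): 2 ones → 1
Block 9 (011): 2 ones → 1
Block 10 (000): 0 ones → 0
Block 11 (011): 2 ones → 1
Block 12 (000): 0 ones → 0

101001011010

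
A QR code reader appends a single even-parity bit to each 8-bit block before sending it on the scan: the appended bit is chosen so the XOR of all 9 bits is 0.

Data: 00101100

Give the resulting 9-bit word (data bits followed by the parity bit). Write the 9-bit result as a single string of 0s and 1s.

XOR of the 8 data bits: 0⊕0⊕1⊕0⊕1⊕1⊕0⊕0 = 1
Parity bit = 1 (so all 9 bits XOR to 0).

001011001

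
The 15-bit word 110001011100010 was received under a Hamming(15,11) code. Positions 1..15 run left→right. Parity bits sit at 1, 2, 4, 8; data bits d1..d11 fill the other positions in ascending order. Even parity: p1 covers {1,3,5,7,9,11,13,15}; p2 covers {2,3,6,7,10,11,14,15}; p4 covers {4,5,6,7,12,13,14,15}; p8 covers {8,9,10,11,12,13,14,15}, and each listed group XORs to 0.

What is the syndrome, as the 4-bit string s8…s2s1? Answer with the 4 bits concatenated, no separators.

0000

s1 (pos 1,3,5,7,9,11,13,15): 1⊕0⊕0⊕0⊕1⊕0⊕0⊕0 = 0
s2 (pos 2,3,6,7,10,11,14,15): 1⊕0⊕1⊕0⊕1⊕0⊕1⊕0 = 0
s4 (pos 4,5,6,7,12,13,14,15): 0⊕0⊕1⊕0⊕0⊕0⊕1⊕0 = 0
s8 (pos 8,9,10,11,12,13,14,15): 1⊕1⊕1⊕0⊕0⊕0⊕1⊕0 = 0
Syndrome s8…s1 = 0000 → no error.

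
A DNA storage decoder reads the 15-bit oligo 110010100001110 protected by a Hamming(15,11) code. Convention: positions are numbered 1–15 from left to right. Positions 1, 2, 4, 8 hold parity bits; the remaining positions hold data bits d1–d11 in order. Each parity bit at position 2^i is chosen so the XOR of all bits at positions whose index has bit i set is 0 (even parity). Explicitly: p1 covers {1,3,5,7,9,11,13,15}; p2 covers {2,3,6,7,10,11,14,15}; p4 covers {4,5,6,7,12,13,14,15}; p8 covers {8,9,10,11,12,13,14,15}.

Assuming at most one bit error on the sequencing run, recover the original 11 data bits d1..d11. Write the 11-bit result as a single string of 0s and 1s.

s1 (pos 1,3,5,7,9,11,13,15): 1⊕0⊕1⊕1⊕0⊕0⊕1⊕0 = 0
s2 (pos 2,3,6,7,10,11,14,15): 1⊕0⊕0⊕1⊕0⊕0⊕1⊕0 = 1
s4 (pos 4,5,6,7,12,13,14,15): 0⊕1⊕0⊕1⊕1⊕1⊕1⊕0 = 1
s8 (pos 8,9,10,11,12,13,14,15): 0⊕0⊕0⊕0⊕1⊕1⊕1⊕0 = 1
Syndrome s8…s1 = 1110 → error at position 14.
Flip position 14: 110010100001110 → 110010100001100
Read data bits from positions 3,5,6,7,9,10,11,12,13,14,15: 01010001100

01010001100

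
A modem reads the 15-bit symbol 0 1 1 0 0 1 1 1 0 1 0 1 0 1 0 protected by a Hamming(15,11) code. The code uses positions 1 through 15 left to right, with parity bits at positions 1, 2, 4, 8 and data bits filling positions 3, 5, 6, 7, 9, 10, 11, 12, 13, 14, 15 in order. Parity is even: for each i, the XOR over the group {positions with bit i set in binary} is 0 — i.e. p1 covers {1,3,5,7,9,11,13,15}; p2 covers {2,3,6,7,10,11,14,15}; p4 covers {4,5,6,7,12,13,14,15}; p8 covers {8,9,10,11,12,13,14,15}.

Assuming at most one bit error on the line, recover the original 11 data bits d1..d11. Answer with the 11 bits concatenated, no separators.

s1 (pos 1,3,5,7,9,11,13,15): 0⊕1⊕0⊕1⊕0⊕0⊕0⊕0 = 0
s2 (pos 2,3,6,7,10,11,14,15): 1⊕1⊕1⊕1⊕1⊕0⊕1⊕0 = 0
s4 (pos 4,5,6,7,12,13,14,15): 0⊕0⊕1⊕1⊕1⊕0⊕1⊕0 = 0
s8 (pos 8,9,10,11,12,13,14,15): 1⊕0⊕1⊕0⊕1⊕0⊕1⊕0 = 0
Syndrome s8…s1 = 0000 → no error.
Read data bits from positions 3,5,6,7,9,10,11,12,13,14,15: 10110101010

10110101010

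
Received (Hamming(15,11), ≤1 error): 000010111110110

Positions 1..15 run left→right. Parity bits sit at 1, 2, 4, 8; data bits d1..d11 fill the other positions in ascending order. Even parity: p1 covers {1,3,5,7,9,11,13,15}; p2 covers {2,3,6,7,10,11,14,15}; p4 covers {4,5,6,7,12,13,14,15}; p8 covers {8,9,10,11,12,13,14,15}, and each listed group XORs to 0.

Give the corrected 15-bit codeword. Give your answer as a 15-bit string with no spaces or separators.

s1 (pos 1,3,5,7,9,11,13,15): 0⊕0⊕1⊕1⊕1⊕1⊕1⊕0 = 1
s2 (pos 2,3,6,7,10,11,14,15): 0⊕0⊕0⊕1⊕1⊕1⊕1⊕0 = 0
s4 (pos 4,5,6,7,12,13,14,15): 0⊕1⊕0⊕1⊕0⊕1⊕1⊕0 = 0
s8 (pos 8,9,10,11,12,13,14,15): 1⊕1⊕1⊕1⊕0⊕1⊕1⊕0 = 0
Syndrome s8…s1 = 0001 → error at position 1.
Flip position 1: 000010111110110 → 100010111110110

100010111110110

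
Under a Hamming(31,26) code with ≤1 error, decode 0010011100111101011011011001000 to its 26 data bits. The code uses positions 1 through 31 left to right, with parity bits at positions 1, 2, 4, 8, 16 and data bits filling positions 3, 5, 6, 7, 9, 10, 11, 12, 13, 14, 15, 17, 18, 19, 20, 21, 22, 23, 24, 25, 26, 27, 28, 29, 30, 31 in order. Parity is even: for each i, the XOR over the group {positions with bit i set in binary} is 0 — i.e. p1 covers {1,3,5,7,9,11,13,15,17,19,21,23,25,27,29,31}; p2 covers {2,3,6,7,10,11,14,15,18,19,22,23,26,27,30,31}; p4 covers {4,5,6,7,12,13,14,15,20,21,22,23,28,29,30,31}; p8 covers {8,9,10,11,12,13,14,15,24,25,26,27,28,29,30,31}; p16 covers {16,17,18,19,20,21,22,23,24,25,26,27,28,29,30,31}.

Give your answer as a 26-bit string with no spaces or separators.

s1 (pos 1,3,5,7,9,11,13,15,17,19,21,23,25,27,29,31): 0⊕1⊕0⊕1⊕0⊕1⊕1⊕0⊕0⊕1⊕1⊕0⊕1⊕0⊕0⊕0 = 1
s2 (pos 2,3,6,7,10,11,14,15,18,19,22,23,26,27,30,31): 0⊕1⊕1⊕1⊕0⊕1⊕1⊕0⊕1⊕1⊕1⊕0⊕0⊕0⊕0⊕0 = 0
s4 (pos 4,5,6,7,12,13,14,15,20,21,22,23,28,29,30,31): 0⊕0⊕1⊕1⊕1⊕1⊕1⊕0⊕0⊕1⊕1⊕0⊕1⊕0⊕0⊕0 = 0
s8 (pos 8,9,10,11,12,13,14,15,24,25,26,27,28,29,30,31): 1⊕0⊕0⊕1⊕1⊕1⊕1⊕0⊕1⊕1⊕0⊕0⊕1⊕0⊕0⊕0 = 0
s16 (pos 16,17,18,19,20,21,22,23,24,25,26,27,28,29,30,31): 1⊕0⊕1⊕1⊕0⊕1⊕1⊕0⊕1⊕1⊕0⊕0⊕1⊕0⊕0⊕0 = 0
Syndrome s16…s1 = 00001 → error at position 1.
Flip position 1: 0010011100111101011011011001000 → 1010011100111101011011011001000
Read data bits from positions 3,5,6,7,9,10,11,12,13,14,15,17,18,19,20,21,22,23,24,25,26,27,28,29,30,31: 10110011110011011011001000

10110011110011011011001000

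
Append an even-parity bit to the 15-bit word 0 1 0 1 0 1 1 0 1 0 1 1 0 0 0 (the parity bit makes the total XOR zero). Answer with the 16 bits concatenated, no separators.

XOR of the 15 data bits: 0⊕1⊕0⊕1⊕0⊕1⊕1⊕0⊕1⊕0⊕1⊕1⊕0⊕0⊕0 = 1
Parity bit = 1 (so all 16 bits XOR to 0).

0101011010110001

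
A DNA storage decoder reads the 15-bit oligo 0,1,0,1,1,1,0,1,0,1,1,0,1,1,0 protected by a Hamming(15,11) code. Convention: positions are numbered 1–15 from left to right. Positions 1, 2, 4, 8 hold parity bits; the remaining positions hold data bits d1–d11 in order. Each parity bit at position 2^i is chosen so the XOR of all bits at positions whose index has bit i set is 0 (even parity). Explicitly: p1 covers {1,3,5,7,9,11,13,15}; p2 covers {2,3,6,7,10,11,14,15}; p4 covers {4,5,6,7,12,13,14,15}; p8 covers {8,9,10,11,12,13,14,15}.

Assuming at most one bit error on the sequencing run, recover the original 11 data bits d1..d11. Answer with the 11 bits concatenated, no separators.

01100110111

s1 (pos 1,3,5,7,9,11,13,15): 0⊕0⊕1⊕0⊕0⊕1⊕1⊕0 = 1
s2 (pos 2,3,6,7,10,11,14,15): 1⊕0⊕1⊕0⊕1⊕1⊕1⊕0 = 1
s4 (pos 4,5,6,7,12,13,14,15): 1⊕1⊕1⊕0⊕0⊕1⊕1⊕0 = 1
s8 (pos 8,9,10,11,12,13,14,15): 1⊕0⊕1⊕1⊕0⊕1⊕1⊕0 = 1
Syndrome s8…s1 = 1111 → error at position 15.
Flip position 15: 010111010110110 → 010111010110111
Read data bits from positions 3,5,6,7,9,10,11,12,13,14,15: 01100110111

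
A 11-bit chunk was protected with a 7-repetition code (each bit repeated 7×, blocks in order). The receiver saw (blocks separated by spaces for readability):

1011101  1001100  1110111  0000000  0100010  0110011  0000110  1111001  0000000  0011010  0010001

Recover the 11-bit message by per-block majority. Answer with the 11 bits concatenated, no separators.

Block 1 (1011101): 5 ones → 1
Block 2 (1001100): 3 ones → 0
Block 3 (1110111): 6 ones → 1
Block 4 (0000000): 0 ones → 0
Block 5 (0100010): 2 ones → 0
Block 6 (0110011): 4 ones → 1
Block 7 (0000110): 2 ones → 0
Block 8 (1111001): 5 ones → 1
Block 9 (0000000): 0 ones → 0
Block 10 (0011010): 3 ones → 0
Block 11 (0010001): 2 ones → 0

10100101000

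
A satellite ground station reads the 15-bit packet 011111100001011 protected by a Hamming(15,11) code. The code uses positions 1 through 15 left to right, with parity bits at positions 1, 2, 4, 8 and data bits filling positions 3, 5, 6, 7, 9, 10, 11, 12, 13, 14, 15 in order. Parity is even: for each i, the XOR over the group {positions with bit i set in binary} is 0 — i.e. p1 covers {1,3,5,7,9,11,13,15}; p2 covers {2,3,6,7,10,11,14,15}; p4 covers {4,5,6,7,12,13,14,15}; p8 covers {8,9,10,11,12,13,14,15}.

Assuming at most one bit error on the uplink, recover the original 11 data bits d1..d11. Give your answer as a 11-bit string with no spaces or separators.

11110000011

s1 (pos 1,3,5,7,9,11,13,15): 0⊕1⊕1⊕1⊕0⊕0⊕0⊕1 = 0
s2 (pos 2,3,6,7,10,11,14,15): 1⊕1⊕1⊕1⊕0⊕0⊕1⊕1 = 0
s4 (pos 4,5,6,7,12,13,14,15): 1⊕1⊕1⊕1⊕1⊕0⊕1⊕1 = 1
s8 (pos 8,9,10,11,12,13,14,15): 0⊕0⊕0⊕0⊕1⊕0⊕1⊕1 = 1
Syndrome s8…s1 = 1100 → error at position 12.
Flip position 12: 011111100001011 → 011111100000011
Read data bits from positions 3,5,6,7,9,10,11,12,13,14,15: 11110000011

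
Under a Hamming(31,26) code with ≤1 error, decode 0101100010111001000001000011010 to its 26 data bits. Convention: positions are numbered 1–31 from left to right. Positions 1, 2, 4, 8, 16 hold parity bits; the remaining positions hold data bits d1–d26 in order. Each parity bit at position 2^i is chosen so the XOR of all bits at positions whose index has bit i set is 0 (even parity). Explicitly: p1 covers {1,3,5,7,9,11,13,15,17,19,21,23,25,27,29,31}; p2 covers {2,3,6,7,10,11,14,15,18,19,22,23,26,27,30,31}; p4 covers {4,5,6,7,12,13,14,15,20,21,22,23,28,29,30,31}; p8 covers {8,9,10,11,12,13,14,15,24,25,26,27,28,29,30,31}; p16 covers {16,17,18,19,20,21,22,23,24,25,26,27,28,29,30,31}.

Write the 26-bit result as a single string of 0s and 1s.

s1 (pos 1,3,5,7,9,11,13,15,17,19,21,23,25,27,29,31): 0⊕0⊕1⊕0⊕1⊕1⊕1⊕0⊕0⊕0⊕0⊕0⊕0⊕1⊕0⊕0 = 1
s2 (pos 2,3,6,7,10,11,14,15,18,19,22,23,26,27,30,31): 1⊕0⊕0⊕0⊕0⊕1⊕0⊕0⊕0⊕0⊕1⊕0⊕0⊕1⊕1⊕0 = 1
s4 (pos 4,5,6,7,12,13,14,15,20,21,22,23,28,29,30,31): 1⊕1⊕0⊕0⊕1⊕1⊕0⊕0⊕0⊕0⊕1⊕0⊕1⊕0⊕1⊕0 = 1
s8 (pos 8,9,10,11,12,13,14,15,24,25,26,27,28,29,30,31): 0⊕1⊕0⊕1⊕1⊕1⊕0⊕0⊕0⊕0⊕0⊕1⊕1⊕0⊕1⊕0 = 1
s16 (pos 16,17,18,19,20,21,22,23,24,25,26,27,28,29,30,31): 1⊕0⊕0⊕0⊕0⊕0⊕1⊕0⊕0⊕0⊕0⊕1⊕1⊕0⊕1⊕0 = 1
Syndrome s16…s1 = 11111 → error at position 31.
Flip position 31: 0101100010111001000001000011010 → 0101100010111001000001000011011
Read data bits from positions 3,5,6,7,9,10,11,12,13,14,15,17,18,19,20,21,22,23,24,25,26,27,28,29,30,31: 01001011100000001000011011

01001011100000001000011011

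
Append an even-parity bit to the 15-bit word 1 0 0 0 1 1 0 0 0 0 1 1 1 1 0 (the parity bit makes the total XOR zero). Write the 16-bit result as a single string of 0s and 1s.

1000110000111101

XOR of the 15 data bits: 1⊕0⊕0⊕0⊕1⊕1⊕0⊕0⊕0⊕0⊕1⊕1⊕1⊕1⊕0 = 1
Parity bit = 1 (so all 16 bits XOR to 0).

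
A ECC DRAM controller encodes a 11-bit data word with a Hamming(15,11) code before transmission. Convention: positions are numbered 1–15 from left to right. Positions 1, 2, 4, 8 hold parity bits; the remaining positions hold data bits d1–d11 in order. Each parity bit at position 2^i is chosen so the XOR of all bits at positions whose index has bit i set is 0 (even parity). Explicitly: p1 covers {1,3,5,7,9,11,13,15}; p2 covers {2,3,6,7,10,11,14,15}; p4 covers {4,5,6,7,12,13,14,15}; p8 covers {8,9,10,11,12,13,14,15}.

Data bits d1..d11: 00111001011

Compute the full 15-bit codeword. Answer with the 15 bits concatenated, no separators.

100101101001011

Place data at non-parity positions: p1 p2 0 p4 0 1 1 p8 1 0 0 1 0 1 1
p1 (pos 1,3,5,7,9,11,13,15): XOR of data positions = 0⊕0⊕1⊕1⊕0⊕0⊕1 = 1
p2 (pos 2,3,6,7,10,11,14,15): XOR of data positions = 0⊕1⊕1⊕0⊕0⊕1⊕1 = 0
p4 (pos 4,5,6,7,12,13,14,15): XOR of data positions = 0⊕1⊕1⊕1⊕0⊕1⊕1 = 1
p8 (pos 8,9,10,11,12,13,14,15): XOR of data positions = 1⊕0⊕0⊕1⊕0⊕1⊕1 = 0
Codeword: 100101101001011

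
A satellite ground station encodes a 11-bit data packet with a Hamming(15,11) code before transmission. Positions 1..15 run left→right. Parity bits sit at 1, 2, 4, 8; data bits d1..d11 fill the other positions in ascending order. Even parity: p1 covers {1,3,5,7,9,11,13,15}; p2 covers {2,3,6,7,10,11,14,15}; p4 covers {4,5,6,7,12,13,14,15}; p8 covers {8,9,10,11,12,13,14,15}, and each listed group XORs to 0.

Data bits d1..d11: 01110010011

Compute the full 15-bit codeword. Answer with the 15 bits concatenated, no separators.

Place data at non-parity positions: p1 p2 0 p4 1 1 1 p8 0 0 1 0 0 1 1
p1 (pos 1,3,5,7,9,11,13,15): XOR of data positions = 0⊕1⊕1⊕0⊕1⊕0⊕1 = 0
p2 (pos 2,3,6,7,10,11,14,15): XOR of data positions = 0⊕1⊕1⊕0⊕1⊕1⊕1 = 1
p4 (pos 4,5,6,7,12,13,14,15): XOR of data positions = 1⊕1⊕1⊕0⊕0⊕1⊕1 = 1
p8 (pos 8,9,10,11,12,13,14,15): XOR of data positions = 0⊕0⊕1⊕0⊕0⊕1⊕1 = 1
Codeword: 010111110010011

010111110010011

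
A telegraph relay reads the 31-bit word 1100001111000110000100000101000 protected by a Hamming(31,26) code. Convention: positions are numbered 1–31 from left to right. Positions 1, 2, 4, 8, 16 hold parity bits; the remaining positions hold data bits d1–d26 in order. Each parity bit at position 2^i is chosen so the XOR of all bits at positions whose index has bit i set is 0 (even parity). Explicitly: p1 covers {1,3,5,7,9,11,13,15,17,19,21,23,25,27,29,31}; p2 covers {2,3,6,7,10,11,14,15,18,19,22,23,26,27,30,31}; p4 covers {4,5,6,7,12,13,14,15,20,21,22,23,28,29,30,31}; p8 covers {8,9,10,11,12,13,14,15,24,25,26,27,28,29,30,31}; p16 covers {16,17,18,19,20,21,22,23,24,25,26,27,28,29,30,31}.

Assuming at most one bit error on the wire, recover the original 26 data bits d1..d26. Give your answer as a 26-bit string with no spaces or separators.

s1 (pos 1,3,5,7,9,11,13,15,17,19,21,23,25,27,29,31): 1⊕0⊕0⊕1⊕1⊕0⊕0⊕1⊕0⊕0⊕0⊕0⊕0⊕0⊕0⊕0 = 0
s2 (pos 2,3,6,7,10,11,14,15,18,19,22,23,26,27,30,31): 1⊕0⊕0⊕1⊕1⊕0⊕1⊕1⊕0⊕0⊕0⊕0⊕1⊕0⊕0⊕0 = 0
s4 (pos 4,5,6,7,12,13,14,15,20,21,22,23,28,29,30,31): 0⊕0⊕0⊕1⊕0⊕0⊕1⊕1⊕1⊕0⊕0⊕0⊕1⊕0⊕0⊕0 = 1
s8 (pos 8,9,10,11,12,13,14,15,24,25,26,27,28,29,30,31): 1⊕1⊕1⊕0⊕0⊕0⊕1⊕1⊕0⊕0⊕1⊕0⊕1⊕0⊕0⊕0 = 1
s16 (pos 16,17,18,19,20,21,22,23,24,25,26,27,28,29,30,31): 0⊕0⊕0⊕0⊕1⊕0⊕0⊕0⊕0⊕0⊕1⊕0⊕1⊕0⊕0⊕0 = 1
Syndrome s16…s1 = 11100 → error at position 28.
Flip position 28: 1100001111000110000100000101000 → 1100001111000110000100000100000
Read data bits from positions 3,5,6,7,9,10,11,12,13,14,15,17,18,19,20,21,22,23,24,25,26,27,28,29,30,31: 00011100011000100000100000

00011100011000100000100000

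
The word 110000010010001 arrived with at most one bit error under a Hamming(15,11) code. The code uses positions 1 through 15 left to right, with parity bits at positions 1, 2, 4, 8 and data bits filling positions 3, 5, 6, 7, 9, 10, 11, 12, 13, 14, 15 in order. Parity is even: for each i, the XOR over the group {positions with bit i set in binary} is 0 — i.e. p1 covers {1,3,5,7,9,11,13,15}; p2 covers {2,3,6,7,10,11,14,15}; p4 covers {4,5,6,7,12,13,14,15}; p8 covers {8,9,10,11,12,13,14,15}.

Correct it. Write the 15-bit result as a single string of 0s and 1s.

s1 (pos 1,3,5,7,9,11,13,15): 1⊕0⊕0⊕0⊕0⊕1⊕0⊕1 = 1
s2 (pos 2,3,6,7,10,11,14,15): 1⊕0⊕0⊕0⊕0⊕1⊕0⊕1 = 1
s4 (pos 4,5,6,7,12,13,14,15): 0⊕0⊕0⊕0⊕0⊕0⊕0⊕1 = 1
s8 (pos 8,9,10,11,12,13,14,15): 1⊕0⊕0⊕1⊕0⊕0⊕0⊕1 = 1
Syndrome s8…s1 = 1111 → error at position 15.
Flip position 15: 110000010010001 → 110000010010000

110000010010000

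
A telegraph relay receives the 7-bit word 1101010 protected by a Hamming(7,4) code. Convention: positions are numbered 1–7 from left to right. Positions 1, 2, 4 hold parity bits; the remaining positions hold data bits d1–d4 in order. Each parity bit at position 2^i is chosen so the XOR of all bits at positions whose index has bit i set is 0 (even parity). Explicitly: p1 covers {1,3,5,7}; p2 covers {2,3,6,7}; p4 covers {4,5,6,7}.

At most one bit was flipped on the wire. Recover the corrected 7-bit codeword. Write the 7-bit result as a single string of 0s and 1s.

0101010

s1 (pos 1,3,5,7): 1⊕0⊕0⊕0 = 1
s2 (pos 2,3,6,7): 1⊕0⊕1⊕0 = 0
s4 (pos 4,5,6,7): 1⊕0⊕1⊕0 = 0
Syndrome s4…s1 = 001 → error at position 1.
Flip position 1: 1101010 → 0101010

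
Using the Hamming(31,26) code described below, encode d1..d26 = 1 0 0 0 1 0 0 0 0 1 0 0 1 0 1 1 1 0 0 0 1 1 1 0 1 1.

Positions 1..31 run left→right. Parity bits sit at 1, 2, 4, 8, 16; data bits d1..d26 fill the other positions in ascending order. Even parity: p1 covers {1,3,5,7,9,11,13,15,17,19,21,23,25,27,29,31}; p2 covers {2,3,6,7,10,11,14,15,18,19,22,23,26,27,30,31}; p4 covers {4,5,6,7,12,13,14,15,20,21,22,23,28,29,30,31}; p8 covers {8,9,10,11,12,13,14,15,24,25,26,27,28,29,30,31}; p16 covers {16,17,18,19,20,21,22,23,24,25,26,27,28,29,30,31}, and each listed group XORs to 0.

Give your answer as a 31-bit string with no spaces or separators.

Place data at non-parity positions: p1 p2 1 p4 0 0 0 p8 1 0 0 0 0 1 0 p16 0 1 0 1 1 1 0 0 0 1 1 1 0 1 1
p1 (pos 1,3,5,7,9,11,13,15,17,19,21,23,25,27,29,31): XOR of data positions = 1⊕0⊕0⊕1⊕0⊕0⊕0⊕0⊕0⊕1⊕0⊕0⊕1⊕0⊕1 = 1
p2 (pos 2,3,6,7,10,11,14,15,18,19,22,23,26,27,30,31): XOR of data positions = 1⊕0⊕0⊕0⊕0⊕1⊕0⊕1⊕0⊕1⊕0⊕1⊕1⊕1⊕1 = 0
p4 (pos 4,5,6,7,12,13,14,15,20,21,22,23,28,29,30,31): XOR of data positions = 0⊕0⊕0⊕0⊕0⊕1⊕0⊕1⊕1⊕1⊕0⊕1⊕0⊕1⊕1 = 1
p8 (pos 8,9,10,11,12,13,14,15,24,25,26,27,28,29,30,31): XOR of data positions = 1⊕0⊕0⊕0⊕0⊕1⊕0⊕0⊕0⊕1⊕1⊕1⊕0⊕1⊕1 = 1
p16 (pos 16,17,18,19,20,21,22,23,24,25,26,27,28,29,30,31): XOR of data positions = 0⊕1⊕0⊕1⊕1⊕1⊕0⊕0⊕0⊕1⊕1⊕1⊕0⊕1⊕1 = 1
Codeword: 1011000110000101010111000111011

1011000110000101010111000111011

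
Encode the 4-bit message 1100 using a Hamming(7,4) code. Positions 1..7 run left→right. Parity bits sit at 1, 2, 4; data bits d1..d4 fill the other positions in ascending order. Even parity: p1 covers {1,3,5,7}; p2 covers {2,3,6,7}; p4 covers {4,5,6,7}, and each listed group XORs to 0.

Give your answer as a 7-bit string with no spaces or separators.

0111100

Place data at non-parity positions: p1 p2 1 p4 1 0 0
p1 (pos 1,3,5,7): XOR of data positions = 1⊕1⊕0 = 0
p2 (pos 2,3,6,7): XOR of data positions = 1⊕0⊕0 = 1
p4 (pos 4,5,6,7): XOR of data positions = 1⊕0⊕0 = 1
Codeword: 0111100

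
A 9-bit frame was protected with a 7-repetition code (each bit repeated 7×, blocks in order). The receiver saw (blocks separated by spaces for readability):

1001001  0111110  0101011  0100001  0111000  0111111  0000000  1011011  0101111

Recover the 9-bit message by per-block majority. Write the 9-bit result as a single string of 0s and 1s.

Block 1 (1001001): 3 ones → 0
Block 2 (0111110): 5 ones → 1
Block 3 (0101011): 4 ones → 1
Block 4 (0100001): 2 ones → 0
Block 5 (0111000): 3 ones → 0
Block 6 (0111111): 6 ones → 1
Block 7 (0000000): 0 ones → 0
Block 8 (1011011): 5 ones → 1
Block 9 (0101111): 5 ones → 1

011001011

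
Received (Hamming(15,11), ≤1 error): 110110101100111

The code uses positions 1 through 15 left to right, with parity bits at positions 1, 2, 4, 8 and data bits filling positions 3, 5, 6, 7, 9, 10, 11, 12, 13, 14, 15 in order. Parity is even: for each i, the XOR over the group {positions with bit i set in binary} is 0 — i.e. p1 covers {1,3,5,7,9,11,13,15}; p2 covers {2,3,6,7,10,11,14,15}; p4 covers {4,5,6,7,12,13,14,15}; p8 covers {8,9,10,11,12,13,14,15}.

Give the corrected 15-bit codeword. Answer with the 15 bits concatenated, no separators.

110110101000111

s1 (pos 1,3,5,7,9,11,13,15): 1⊕0⊕1⊕1⊕1⊕0⊕1⊕1 = 0
s2 (pos 2,3,6,7,10,11,14,15): 1⊕0⊕0⊕1⊕1⊕0⊕1⊕1 = 1
s4 (pos 4,5,6,7,12,13,14,15): 1⊕1⊕0⊕1⊕0⊕1⊕1⊕1 = 0
s8 (pos 8,9,10,11,12,13,14,15): 0⊕1⊕1⊕0⊕0⊕1⊕1⊕1 = 1
Syndrome s8…s1 = 1010 → error at position 10.
Flip position 10: 110110101100111 → 110110101000111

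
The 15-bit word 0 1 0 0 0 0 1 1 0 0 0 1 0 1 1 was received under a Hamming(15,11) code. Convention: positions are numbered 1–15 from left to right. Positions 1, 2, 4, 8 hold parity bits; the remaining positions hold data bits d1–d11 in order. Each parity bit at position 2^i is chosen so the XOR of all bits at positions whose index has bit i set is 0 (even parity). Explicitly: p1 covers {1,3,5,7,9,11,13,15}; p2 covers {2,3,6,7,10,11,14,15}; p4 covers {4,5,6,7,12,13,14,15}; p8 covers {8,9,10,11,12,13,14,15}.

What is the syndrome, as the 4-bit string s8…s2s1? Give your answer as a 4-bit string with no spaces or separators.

0000

s1 (pos 1,3,5,7,9,11,13,15): 0⊕0⊕0⊕1⊕0⊕0⊕0⊕1 = 0
s2 (pos 2,3,6,7,10,11,14,15): 1⊕0⊕0⊕1⊕0⊕0⊕1⊕1 = 0
s4 (pos 4,5,6,7,12,13,14,15): 0⊕0⊕0⊕1⊕1⊕0⊕1⊕1 = 0
s8 (pos 8,9,10,11,12,13,14,15): 1⊕0⊕0⊕0⊕1⊕0⊕1⊕1 = 0
Syndrome s8…s1 = 0000 → no error.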